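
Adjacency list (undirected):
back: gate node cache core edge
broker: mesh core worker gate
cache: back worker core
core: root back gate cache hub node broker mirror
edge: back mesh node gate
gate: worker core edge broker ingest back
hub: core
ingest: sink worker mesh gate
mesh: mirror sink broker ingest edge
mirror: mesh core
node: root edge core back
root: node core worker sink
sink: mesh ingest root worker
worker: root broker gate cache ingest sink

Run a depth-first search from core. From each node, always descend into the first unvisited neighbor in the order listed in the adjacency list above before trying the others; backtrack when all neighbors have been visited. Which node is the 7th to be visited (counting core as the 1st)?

worker

Visit core
core → root
root → node
node → edge
edge → back
back → gate
gate → worker
worker → broker
broker → mesh
mesh → mirror
mesh → sink
sink → ingest
worker → cache
core → hub

Visit order: core, root, node, edge, back, gate, worker, broker, mesh, mirror, sink, ingest, cache, hub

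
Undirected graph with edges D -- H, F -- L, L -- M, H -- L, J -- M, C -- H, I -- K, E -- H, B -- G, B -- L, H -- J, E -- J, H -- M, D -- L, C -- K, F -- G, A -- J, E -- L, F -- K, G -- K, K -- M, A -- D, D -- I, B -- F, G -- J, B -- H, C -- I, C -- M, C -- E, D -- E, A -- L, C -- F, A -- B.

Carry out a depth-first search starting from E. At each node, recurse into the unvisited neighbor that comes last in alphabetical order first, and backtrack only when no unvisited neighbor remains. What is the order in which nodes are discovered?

Visit E
E → L
L → M
M → K
K → I
I → D
D → H
H → J
J → G
G → F
F → C
F → B
B → A

E → L → M → K → I → D → H → J → G → F → C → B → A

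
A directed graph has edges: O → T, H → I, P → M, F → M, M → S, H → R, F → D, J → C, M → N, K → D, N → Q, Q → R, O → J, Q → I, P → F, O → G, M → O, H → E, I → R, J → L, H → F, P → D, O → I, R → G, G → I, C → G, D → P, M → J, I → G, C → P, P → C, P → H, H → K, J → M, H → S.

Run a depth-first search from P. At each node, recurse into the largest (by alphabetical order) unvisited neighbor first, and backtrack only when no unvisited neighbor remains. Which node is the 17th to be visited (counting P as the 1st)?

F

Visit P
P → M
M → S
M → O
O → T
O → J
J → L
J → C
C → G
G → I
I → R
M → N
N → Q
P → H
H → K
K → D
H → F
H → E

Visit order: P, M, S, O, T, J, L, C, G, I, R, N, Q, H, K, D, F, E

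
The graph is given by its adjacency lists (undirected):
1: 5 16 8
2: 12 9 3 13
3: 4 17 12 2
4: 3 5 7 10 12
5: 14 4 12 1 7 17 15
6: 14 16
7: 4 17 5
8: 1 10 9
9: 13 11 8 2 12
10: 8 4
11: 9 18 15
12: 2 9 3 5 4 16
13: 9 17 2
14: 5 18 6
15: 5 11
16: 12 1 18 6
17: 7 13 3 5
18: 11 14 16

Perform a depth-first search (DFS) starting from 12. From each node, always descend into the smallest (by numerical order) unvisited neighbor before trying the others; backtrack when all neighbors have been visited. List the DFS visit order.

Visit 12
12 → 2
2 → 3
3 → 4
4 → 5
5 → 1
1 → 8
8 → 9
9 → 11
11 → 15
11 → 18
18 → 14
14 → 6
6 → 16
9 → 13
13 → 17
17 → 7
8 → 10

12 -> 2 -> 3 -> 4 -> 5 -> 1 -> 8 -> 9 -> 11 -> 15 -> 18 -> 14 -> 6 -> 16 -> 13 -> 17 -> 7 -> 10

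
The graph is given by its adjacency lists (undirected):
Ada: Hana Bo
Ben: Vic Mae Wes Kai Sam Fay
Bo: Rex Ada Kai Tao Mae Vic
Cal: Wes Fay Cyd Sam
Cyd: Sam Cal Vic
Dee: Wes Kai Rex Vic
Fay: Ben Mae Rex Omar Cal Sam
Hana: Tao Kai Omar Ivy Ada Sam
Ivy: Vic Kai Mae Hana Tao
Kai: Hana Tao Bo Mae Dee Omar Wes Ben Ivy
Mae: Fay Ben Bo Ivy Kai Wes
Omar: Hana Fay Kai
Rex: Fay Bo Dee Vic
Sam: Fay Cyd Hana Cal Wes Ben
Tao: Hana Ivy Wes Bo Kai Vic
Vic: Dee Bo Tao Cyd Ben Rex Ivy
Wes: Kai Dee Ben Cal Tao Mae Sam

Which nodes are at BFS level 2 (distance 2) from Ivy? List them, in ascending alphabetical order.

Level 0: Ivy
Level 1: Hana, Kai, Mae, Tao, Vic
Level 2: Ada, Ben, Bo, Cyd, Dee, Fay, Omar, Rex, Sam, Wes
Level 3: Cal

Ada, Ben, Bo, Cyd, Dee, Fay, Omar, Rex, Sam, Wes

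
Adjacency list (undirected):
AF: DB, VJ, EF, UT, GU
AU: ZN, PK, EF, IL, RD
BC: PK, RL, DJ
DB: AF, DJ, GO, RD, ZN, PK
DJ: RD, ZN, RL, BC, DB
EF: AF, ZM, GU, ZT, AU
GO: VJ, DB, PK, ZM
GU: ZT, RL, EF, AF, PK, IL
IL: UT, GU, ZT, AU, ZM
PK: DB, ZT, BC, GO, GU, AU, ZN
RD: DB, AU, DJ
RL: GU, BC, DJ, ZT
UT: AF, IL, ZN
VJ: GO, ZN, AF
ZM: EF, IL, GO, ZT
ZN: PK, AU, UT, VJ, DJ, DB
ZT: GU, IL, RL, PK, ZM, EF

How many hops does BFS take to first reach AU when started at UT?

2

Level 0: UT
Level 1: AF, IL, ZN
Level 2: AU, DB, DJ, EF, GU, PK, VJ, ZM, ZT
Level 3: BC, GO, RD, RL
AU first appears at level 2.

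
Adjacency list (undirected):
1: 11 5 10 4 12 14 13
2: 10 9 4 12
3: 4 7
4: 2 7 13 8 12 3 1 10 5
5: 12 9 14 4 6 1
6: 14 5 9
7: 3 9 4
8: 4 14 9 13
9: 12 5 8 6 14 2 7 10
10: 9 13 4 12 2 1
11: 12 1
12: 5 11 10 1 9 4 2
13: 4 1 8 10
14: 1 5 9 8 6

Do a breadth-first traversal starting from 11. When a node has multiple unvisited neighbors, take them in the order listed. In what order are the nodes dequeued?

11 12 1 5 10 9 4 2 14 13 6 8 7 3

Visit 11; enqueue 12, 1 → queue [12, 1]
Visit 12; enqueue 5, 10, 9, 4, 2 → queue [1, 5, 10, 9, 4, 2]
Visit 1; enqueue 14, 13 → queue [5, 10, 9, 4, 2, 14, 13]
Visit 5; enqueue 6 → queue [10, 9, 4, 2, 14, 13, 6]
Visit 10 → queue [9, 4, 2, 14, 13, 6]
Visit 9; enqueue 8, 7 → queue [4, 2, 14, 13, 6, 8, 7]
Visit 4; enqueue 3 → queue [2, 14, 13, 6, 8, 7, 3]
Visit 2 → queue [14, 13, 6, 8, 7, 3]
Visit 14 → queue [13, 6, 8, 7, 3]
Visit 13 → queue [6, 8, 7, 3]
Visit 6 → queue [8, 7, 3]
Visit 8 → queue [7, 3]
Visit 7 → queue [3]
Visit 3 → queue []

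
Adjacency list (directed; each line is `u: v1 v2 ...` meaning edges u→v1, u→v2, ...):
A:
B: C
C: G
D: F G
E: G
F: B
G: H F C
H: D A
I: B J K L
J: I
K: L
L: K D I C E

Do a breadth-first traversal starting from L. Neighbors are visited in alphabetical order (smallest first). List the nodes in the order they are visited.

Visit L; enqueue C, D, E, I, K → queue [C, D, E, I, K]
Visit C; enqueue G → queue [D, E, I, K, G]
Visit D; enqueue F → queue [E, I, K, G, F]
Visit E → queue [I, K, G, F]
Visit I; enqueue B, J → queue [K, G, F, B, J]
Visit K → queue [G, F, B, J]
Visit G; enqueue H → queue [F, B, J, H]
Visit F → queue [B, J, H]
Visit B → queue [J, H]
Visit J → queue [H]
Visit H; enqueue A → queue [A]
Visit A → queue []

L → C → D → E → I → K → G → F → B → J → H → A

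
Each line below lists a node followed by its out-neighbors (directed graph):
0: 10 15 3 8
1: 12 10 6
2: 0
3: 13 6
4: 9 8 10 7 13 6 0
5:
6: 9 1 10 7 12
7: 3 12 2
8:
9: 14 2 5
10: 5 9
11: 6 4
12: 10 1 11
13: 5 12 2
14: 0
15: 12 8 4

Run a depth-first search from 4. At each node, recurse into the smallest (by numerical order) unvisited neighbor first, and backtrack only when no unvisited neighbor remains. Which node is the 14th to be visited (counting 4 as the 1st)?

Visit 4
4 → 0
0 → 3
3 → 6
6 → 1
1 → 10
10 → 5
10 → 9
9 → 2
9 → 14
1 → 12
12 → 11
6 → 7
3 → 13
0 → 8
0 → 15

Visit order: 4, 0, 3, 6, 1, 10, 5, 9, 2, 14, 12, 11, 7, 13, 8, 15

13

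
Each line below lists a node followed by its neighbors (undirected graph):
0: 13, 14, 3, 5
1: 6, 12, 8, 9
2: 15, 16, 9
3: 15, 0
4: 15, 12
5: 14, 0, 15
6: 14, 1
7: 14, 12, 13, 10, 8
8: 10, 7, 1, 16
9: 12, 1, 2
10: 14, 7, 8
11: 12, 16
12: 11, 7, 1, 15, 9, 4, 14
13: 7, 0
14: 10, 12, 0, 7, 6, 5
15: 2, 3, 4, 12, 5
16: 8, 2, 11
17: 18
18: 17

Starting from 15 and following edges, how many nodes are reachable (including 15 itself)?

BFS from 15 visits: 15, 2, 3, 4, 12, 5, 16, 9, 0, 11, 7, 1, 14, 8, 13, 10, 6
Reachable nodes: 17 of 19 total.

17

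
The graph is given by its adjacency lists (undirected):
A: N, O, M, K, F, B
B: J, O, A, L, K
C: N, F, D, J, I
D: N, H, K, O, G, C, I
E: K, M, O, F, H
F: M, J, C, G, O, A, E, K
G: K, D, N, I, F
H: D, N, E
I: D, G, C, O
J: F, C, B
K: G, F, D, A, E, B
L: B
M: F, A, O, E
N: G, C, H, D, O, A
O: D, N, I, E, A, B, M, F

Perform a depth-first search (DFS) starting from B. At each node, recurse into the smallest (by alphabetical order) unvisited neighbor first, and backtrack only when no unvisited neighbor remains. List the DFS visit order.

Visit B
B → A
A → F
F → C
C → D
D → G
G → I
I → O
O → E
E → H
H → N
E → K
E → M
C → J
B → L

B A F C D G I O E H N K M J L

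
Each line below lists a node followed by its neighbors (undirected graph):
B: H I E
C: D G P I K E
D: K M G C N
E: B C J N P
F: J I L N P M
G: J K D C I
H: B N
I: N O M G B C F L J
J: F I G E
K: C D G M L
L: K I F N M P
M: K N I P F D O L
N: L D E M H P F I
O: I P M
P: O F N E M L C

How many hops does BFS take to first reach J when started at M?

2

Level 0: M
Level 1: D, F, I, K, L, N, O, P
Level 2: B, C, E, G, H, J
J first appears at level 2.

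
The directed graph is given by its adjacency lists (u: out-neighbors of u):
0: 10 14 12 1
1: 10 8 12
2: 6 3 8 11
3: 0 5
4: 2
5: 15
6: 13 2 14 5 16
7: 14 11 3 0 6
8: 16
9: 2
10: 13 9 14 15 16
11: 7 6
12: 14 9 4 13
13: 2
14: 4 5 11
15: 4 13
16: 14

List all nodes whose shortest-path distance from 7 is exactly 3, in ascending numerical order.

8, 9, 15

Level 0: 7
Level 1: 0, 3, 6, 11, 14
Level 2: 1, 2, 4, 5, 10, 12, 13, 16
Level 3: 8, 9, 15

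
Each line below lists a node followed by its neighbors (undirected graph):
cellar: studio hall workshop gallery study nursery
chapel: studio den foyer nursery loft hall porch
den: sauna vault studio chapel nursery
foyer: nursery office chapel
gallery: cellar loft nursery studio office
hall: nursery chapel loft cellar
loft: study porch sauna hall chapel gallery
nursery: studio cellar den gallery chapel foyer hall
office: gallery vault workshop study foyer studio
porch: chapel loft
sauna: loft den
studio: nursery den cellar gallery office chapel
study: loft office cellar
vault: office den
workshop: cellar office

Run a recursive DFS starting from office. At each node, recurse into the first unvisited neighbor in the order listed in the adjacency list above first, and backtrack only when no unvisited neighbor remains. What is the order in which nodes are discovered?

Visit office
office → gallery
gallery → cellar
cellar → studio
studio → nursery
nursery → den
den → sauna
sauna → loft
loft → study
loft → porch
porch → chapel
chapel → foyer
chapel → hall
den → vault
cellar → workshop

office -> gallery -> cellar -> studio -> nursery -> den -> sauna -> loft -> study -> porch -> chapel -> foyer -> hall -> vault -> workshop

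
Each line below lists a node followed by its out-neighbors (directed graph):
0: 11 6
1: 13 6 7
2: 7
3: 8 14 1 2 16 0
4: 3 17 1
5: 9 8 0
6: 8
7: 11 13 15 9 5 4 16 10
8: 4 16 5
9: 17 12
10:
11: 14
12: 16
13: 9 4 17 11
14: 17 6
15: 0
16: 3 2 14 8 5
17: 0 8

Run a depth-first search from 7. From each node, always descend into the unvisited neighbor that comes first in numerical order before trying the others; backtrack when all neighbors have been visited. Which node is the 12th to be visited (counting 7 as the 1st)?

Visit 7
7 → 4
4 → 1
1 → 6
6 → 8
8 → 5
5 → 0
0 → 11
11 → 14
14 → 17
5 → 9
9 → 12
12 → 16
16 → 2
16 → 3
1 → 13
7 → 10
7 → 15

Visit order: 7, 4, 1, 6, 8, 5, 0, 11, 14, 17, 9, 12, 16, 2, 3, 13, 10, 15

12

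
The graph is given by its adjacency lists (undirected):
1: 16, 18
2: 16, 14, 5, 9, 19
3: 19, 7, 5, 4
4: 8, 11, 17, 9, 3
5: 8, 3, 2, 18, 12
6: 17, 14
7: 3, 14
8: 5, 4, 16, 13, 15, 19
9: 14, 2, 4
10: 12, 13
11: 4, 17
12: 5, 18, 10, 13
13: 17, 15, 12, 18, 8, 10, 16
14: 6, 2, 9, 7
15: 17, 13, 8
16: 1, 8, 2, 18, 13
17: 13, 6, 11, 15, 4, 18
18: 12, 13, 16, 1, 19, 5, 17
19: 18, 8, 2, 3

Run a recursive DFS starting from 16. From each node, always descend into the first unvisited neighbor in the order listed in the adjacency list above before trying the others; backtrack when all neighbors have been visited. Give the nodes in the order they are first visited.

Visit 16
16 → 1
1 → 18
18 → 12
12 → 5
5 → 8
8 → 4
4 → 11
11 → 17
17 → 13
13 → 15
13 → 10
17 → 6
6 → 14
14 → 2
2 → 9
2 → 19
19 → 3
3 → 7

16, 1, 18, 12, 5, 8, 4, 11, 17, 13, 15, 10, 6, 14, 2, 9, 19, 3, 7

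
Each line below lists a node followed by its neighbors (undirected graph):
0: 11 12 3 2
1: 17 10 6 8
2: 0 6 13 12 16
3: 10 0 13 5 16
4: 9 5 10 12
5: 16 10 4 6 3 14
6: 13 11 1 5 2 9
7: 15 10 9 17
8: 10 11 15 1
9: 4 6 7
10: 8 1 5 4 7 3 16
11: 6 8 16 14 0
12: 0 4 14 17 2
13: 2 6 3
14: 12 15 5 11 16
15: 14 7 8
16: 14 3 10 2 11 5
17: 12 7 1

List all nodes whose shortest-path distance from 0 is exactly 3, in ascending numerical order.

1, 7, 9, 15

Level 0: 0
Level 1: 2, 3, 11, 12
Level 2: 4, 5, 6, 8, 10, 13, 14, 16, 17
Level 3: 1, 7, 9, 15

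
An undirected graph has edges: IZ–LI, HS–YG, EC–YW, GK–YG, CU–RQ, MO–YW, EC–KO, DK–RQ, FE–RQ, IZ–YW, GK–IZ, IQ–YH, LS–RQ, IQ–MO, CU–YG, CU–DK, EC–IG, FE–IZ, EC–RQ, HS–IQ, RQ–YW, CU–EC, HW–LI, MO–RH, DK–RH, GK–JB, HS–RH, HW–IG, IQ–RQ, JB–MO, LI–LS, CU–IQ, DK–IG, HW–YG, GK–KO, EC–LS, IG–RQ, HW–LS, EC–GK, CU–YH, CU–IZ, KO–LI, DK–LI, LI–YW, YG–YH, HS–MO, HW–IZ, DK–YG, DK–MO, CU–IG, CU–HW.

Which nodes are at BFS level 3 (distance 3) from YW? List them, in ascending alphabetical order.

Level 0: YW
Level 1: EC, IZ, LI, MO, RQ
Level 2: CU, DK, FE, GK, HS, HW, IG, IQ, JB, KO, LS, RH
Level 3: YG, YH

YG, YH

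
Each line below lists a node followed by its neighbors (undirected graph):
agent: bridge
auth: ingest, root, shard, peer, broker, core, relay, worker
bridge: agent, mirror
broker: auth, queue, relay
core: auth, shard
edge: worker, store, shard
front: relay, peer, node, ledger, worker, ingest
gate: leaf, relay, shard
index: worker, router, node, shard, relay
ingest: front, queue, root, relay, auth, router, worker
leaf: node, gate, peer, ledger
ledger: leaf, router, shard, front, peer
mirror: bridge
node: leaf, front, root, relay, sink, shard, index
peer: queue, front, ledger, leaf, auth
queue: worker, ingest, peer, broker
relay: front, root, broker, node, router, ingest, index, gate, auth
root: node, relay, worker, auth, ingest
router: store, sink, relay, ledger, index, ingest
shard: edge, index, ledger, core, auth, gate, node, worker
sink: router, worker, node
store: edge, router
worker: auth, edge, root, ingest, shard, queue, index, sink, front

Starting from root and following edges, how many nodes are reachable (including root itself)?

20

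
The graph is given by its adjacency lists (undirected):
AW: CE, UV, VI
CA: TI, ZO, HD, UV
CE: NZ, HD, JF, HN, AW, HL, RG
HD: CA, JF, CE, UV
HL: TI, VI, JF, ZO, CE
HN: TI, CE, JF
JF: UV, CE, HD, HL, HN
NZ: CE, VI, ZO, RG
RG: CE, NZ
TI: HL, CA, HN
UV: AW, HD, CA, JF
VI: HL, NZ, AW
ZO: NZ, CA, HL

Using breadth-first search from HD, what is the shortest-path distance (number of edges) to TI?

2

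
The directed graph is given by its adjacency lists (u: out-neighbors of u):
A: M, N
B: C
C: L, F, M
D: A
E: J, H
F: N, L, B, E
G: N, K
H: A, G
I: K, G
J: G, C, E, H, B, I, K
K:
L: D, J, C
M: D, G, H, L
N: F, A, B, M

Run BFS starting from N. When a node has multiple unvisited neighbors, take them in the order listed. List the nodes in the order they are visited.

Visit N; enqueue F, A, B, M → queue [F, A, B, M]
Visit F; enqueue L, E → queue [A, B, M, L, E]
Visit A → queue [B, M, L, E]
Visit B; enqueue C → queue [M, L, E, C]
Visit M; enqueue D, G, H → queue [L, E, C, D, G, H]
Visit L; enqueue J → queue [E, C, D, G, H, J]
Visit E → queue [C, D, G, H, J]
Visit C → queue [D, G, H, J]
Visit D → queue [G, H, J]
Visit G; enqueue K → queue [H, J, K]
Visit H → queue [J, K]
Visit J; enqueue I → queue [K, I]
Visit K → queue [I]
Visit I → queue []

N → F → A → B → M → L → E → C → D → G → H → J → K → I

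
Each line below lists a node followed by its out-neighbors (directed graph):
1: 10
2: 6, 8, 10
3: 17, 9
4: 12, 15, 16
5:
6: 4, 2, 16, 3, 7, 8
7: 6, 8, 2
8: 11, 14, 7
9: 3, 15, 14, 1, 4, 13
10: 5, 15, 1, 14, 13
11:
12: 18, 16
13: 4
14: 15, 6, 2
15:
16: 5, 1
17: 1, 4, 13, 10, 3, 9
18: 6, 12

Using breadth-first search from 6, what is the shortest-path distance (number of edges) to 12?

Level 0: 6
Level 1: 2, 3, 4, 7, 8, 16
Level 2: 1, 5, 9, 10, 11, 12, 14, 15, 17
Level 3: 13, 18
12 first appears at level 2.

2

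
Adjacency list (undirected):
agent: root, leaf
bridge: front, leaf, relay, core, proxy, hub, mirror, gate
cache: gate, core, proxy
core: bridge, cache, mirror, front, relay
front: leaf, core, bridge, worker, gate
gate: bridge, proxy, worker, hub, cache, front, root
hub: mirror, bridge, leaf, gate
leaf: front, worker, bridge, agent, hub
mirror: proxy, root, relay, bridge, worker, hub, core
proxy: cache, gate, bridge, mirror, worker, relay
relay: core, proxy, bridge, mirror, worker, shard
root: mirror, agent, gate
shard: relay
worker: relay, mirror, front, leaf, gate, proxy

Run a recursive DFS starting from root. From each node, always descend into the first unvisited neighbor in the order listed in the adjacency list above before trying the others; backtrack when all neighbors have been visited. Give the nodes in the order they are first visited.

Visit root
root → mirror
mirror → proxy
proxy → cache
cache → gate
gate → bridge
bridge → front
front → leaf
leaf → worker
worker → relay
relay → core
relay → shard
leaf → agent
leaf → hub

root -> mirror -> proxy -> cache -> gate -> bridge -> front -> leaf -> worker -> relay -> core -> shard -> agent -> hub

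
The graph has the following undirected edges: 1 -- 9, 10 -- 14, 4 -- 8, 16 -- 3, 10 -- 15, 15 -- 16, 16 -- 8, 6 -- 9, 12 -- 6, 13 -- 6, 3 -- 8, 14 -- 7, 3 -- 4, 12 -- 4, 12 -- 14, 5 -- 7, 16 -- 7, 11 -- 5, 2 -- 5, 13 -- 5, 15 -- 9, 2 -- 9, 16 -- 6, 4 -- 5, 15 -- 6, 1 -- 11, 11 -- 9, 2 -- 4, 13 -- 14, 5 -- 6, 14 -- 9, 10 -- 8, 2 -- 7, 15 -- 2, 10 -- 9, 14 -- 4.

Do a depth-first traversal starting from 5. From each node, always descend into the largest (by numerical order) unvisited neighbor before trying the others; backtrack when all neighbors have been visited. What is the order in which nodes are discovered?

5 → 13 → 14 → 12 → 6 → 16 → 15 → 10 → 9 → 11 → 1 → 2 → 7 → 4 → 8 → 3

Visit 5
5 → 13
13 → 14
14 → 12
12 → 6
6 → 16
16 → 15
15 → 10
10 → 9
9 → 11
11 → 1
9 → 2
2 → 7
2 → 4
4 → 8
8 → 3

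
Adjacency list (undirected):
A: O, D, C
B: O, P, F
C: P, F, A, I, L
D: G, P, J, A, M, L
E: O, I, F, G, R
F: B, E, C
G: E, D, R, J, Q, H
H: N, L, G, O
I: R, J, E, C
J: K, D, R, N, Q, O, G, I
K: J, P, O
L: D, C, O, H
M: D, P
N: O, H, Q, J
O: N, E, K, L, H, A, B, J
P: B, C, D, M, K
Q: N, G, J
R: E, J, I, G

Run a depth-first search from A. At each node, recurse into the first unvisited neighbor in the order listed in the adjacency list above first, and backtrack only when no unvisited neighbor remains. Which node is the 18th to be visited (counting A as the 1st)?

Visit A
A → O
O → N
N → H
H → L
L → D
D → G
G → E
E → I
I → R
R → J
J → K
K → P
P → B
B → F
F → C
P → M
J → Q

Visit order: A, O, N, H, L, D, G, E, I, R, J, K, P, B, F, C, M, Q

Q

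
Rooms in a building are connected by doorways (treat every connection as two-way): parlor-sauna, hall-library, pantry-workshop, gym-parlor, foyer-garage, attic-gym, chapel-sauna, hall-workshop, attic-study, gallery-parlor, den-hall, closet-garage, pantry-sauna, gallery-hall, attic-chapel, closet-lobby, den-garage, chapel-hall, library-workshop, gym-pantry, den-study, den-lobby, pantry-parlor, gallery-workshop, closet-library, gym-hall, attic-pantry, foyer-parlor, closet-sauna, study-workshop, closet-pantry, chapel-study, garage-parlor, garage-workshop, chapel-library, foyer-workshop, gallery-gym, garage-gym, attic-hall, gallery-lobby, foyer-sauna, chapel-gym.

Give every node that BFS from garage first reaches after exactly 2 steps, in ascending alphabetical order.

attic, chapel, gallery, hall, library, lobby, pantry, sauna, study

Level 0: garage
Level 1: closet, den, foyer, gym, parlor, workshop
Level 2: attic, chapel, gallery, hall, library, lobby, pantry, sauna, study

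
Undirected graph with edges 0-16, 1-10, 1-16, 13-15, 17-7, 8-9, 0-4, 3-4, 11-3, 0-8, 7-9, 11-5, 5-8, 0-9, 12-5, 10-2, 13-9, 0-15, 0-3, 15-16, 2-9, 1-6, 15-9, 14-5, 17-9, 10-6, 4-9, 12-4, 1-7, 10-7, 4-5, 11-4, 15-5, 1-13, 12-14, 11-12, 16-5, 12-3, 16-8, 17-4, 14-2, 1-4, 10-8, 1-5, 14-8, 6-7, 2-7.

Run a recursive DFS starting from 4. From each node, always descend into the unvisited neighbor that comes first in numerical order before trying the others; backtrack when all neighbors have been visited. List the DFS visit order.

Visit 4
4 → 0
0 → 3
3 → 11
11 → 5
5 → 1
1 → 6
6 → 7
7 → 2
2 → 9
9 → 8
8 → 10
8 → 14
14 → 12
8 → 16
16 → 15
15 → 13
9 → 17

4 → 0 → 3 → 11 → 5 → 1 → 6 → 7 → 2 → 9 → 8 → 10 → 14 → 12 → 16 → 15 → 13 → 17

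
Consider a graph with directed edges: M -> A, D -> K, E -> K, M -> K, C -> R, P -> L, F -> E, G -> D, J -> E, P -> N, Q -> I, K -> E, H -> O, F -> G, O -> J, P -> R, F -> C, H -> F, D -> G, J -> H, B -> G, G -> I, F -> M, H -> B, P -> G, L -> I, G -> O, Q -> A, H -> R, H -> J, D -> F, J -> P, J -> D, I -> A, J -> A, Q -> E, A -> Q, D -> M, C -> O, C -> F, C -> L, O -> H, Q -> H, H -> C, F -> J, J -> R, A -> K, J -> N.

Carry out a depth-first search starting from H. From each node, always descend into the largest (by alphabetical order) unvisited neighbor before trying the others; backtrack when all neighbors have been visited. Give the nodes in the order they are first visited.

H -> R -> O -> J -> P -> N -> L -> I -> A -> Q -> E -> K -> G -> D -> M -> F -> C -> B

Visit H
H → R
H → O
O → J
J → P
P → N
P → L
L → I
I → A
A → Q
Q → E
E → K
P → G
G → D
D → M
D → F
F → C
H → B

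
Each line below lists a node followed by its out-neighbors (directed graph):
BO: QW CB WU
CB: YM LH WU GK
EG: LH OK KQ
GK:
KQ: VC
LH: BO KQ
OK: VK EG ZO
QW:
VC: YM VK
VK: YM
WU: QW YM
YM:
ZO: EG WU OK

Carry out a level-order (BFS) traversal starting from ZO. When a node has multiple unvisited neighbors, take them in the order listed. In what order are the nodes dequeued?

ZO, EG, WU, OK, LH, KQ, QW, YM, VK, BO, VC, CB, GK

Visit ZO; enqueue EG, WU, OK → queue [EG, WU, OK]
Visit EG; enqueue LH, KQ → queue [WU, OK, LH, KQ]
Visit WU; enqueue QW, YM → queue [OK, LH, KQ, QW, YM]
Visit OK; enqueue VK → queue [LH, KQ, QW, YM, VK]
Visit LH; enqueue BO → queue [KQ, QW, YM, VK, BO]
Visit KQ; enqueue VC → queue [QW, YM, VK, BO, VC]
Visit QW → queue [YM, VK, BO, VC]
Visit YM → queue [VK, BO, VC]
Visit VK → queue [BO, VC]
Visit BO; enqueue CB → queue [VC, CB]
Visit VC → queue [CB]
Visit CB; enqueue GK → queue [GK]
Visit GK → queue []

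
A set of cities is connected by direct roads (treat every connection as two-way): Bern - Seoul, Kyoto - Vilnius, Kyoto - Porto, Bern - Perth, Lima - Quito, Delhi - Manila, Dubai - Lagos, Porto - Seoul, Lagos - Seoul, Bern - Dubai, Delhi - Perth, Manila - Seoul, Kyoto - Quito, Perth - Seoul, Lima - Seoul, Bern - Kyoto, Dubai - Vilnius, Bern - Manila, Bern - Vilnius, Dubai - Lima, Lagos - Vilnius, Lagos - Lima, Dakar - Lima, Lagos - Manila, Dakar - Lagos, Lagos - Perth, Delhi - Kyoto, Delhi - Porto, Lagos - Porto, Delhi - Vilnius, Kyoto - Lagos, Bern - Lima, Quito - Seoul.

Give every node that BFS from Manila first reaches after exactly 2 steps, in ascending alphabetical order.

Dakar, Dubai, Kyoto, Lima, Perth, Porto, Quito, Vilnius

Level 0: Manila
Level 1: Bern, Delhi, Lagos, Seoul
Level 2: Dakar, Dubai, Kyoto, Lima, Perth, Porto, Quito, Vilnius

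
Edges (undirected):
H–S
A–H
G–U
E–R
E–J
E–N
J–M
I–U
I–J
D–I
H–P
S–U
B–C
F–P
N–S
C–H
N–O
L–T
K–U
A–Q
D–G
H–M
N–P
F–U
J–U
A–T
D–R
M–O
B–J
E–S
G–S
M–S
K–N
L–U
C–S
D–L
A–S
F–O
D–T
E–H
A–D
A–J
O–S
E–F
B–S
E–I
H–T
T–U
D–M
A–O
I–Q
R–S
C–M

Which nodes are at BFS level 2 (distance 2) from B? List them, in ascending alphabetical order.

A, E, G, H, I, M, N, O, R, U

Level 0: B
Level 1: C, J, S
Level 2: A, E, G, H, I, M, N, O, R, U
Level 3: D, F, K, L, P, Q, T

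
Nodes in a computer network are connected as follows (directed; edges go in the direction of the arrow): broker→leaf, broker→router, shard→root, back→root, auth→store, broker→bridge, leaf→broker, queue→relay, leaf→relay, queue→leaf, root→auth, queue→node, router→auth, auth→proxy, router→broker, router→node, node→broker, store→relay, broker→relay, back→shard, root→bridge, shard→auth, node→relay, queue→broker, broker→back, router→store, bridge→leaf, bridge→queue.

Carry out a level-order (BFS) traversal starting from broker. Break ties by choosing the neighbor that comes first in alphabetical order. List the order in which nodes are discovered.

Visit broker; enqueue back, bridge, leaf, relay, router → queue [back, bridge, leaf, relay, router]
Visit back; enqueue root, shard → queue [bridge, leaf, relay, router, root, shard]
Visit bridge; enqueue queue → queue [leaf, relay, router, root, shard, queue]
Visit leaf → queue [relay, router, root, shard, queue]
Visit relay → queue [router, root, shard, queue]
Visit router; enqueue auth, node, store → queue [root, shard, queue, auth, node, store]
Visit root → queue [shard, queue, auth, node, store]
Visit shard → queue [queue, auth, node, store]
Visit queue → queue [auth, node, store]
Visit auth; enqueue proxy → queue [node, store, proxy]
Visit node → queue [store, proxy]
Visit store → queue [proxy]
Visit proxy → queue []

broker → back → bridge → leaf → relay → router → root → shard → queue → auth → node → store → proxy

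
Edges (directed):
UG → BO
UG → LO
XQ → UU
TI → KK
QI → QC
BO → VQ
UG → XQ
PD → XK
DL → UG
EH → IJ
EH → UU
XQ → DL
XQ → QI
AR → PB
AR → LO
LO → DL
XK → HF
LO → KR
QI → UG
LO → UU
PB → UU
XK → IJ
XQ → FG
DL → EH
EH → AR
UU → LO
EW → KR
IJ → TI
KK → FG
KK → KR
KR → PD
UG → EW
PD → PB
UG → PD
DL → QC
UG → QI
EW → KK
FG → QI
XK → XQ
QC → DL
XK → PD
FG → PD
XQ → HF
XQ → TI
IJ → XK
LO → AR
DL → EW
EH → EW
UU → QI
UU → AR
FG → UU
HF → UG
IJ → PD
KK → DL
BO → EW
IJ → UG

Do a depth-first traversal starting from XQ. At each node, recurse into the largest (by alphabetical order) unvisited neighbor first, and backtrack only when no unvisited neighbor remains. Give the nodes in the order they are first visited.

Visit XQ
XQ → UU
UU → QI
QI → UG
UG → PD
PD → XK
XK → IJ
IJ → TI
TI → KK
KK → KR
KK → FG
KK → DL
DL → QC
DL → EW
DL → EH
EH → AR
AR → PB
AR → LO
XK → HF
UG → BO
BO → VQ

XQ -> UU -> QI -> UG -> PD -> XK -> IJ -> TI -> KK -> KR -> FG -> DL -> QC -> EW -> EH -> AR -> PB -> LO -> HF -> BO -> VQ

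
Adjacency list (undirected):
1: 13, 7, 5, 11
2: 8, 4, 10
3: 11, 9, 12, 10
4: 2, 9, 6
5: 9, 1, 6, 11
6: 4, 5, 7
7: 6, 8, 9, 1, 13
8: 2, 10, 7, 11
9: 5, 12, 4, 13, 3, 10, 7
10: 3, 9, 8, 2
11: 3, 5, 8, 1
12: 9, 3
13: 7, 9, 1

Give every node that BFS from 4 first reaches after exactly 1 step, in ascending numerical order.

2, 6, 9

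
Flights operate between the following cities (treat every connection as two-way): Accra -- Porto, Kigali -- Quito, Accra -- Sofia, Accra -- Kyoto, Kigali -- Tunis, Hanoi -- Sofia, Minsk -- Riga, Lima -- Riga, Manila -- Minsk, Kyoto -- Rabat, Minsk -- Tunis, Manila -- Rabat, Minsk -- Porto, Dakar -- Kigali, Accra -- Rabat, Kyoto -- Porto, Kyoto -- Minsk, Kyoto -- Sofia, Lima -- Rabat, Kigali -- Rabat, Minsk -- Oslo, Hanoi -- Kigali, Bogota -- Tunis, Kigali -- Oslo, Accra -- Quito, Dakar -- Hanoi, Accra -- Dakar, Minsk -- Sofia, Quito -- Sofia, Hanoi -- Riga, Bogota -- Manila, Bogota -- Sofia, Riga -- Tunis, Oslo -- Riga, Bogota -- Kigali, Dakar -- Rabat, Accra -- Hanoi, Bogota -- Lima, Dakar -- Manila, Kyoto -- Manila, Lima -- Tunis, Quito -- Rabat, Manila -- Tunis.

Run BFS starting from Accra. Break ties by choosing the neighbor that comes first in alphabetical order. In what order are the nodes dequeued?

Accra → Dakar → Hanoi → Kyoto → Porto → Quito → Rabat → Sofia → Kigali → Manila → Riga → Minsk → Lima → Bogota → Oslo → Tunis

Visit Accra; enqueue Dakar, Hanoi, Kyoto, Porto, Quito, Rabat, Sofia → queue [Dakar, Hanoi, Kyoto, Porto, Quito, Rabat, Sofia]
Visit Dakar; enqueue Kigali, Manila → queue [Hanoi, Kyoto, Porto, Quito, Rabat, Sofia, Kigali, Manila]
Visit Hanoi; enqueue Riga → queue [Kyoto, Porto, Quito, Rabat, Sofia, Kigali, Manila, Riga]
Visit Kyoto; enqueue Minsk → queue [Porto, Quito, Rabat, Sofia, Kigali, Manila, Riga, Minsk]
Visit Porto → queue [Quito, Rabat, Sofia, Kigali, Manila, Riga, Minsk]
Visit Quito → queue [Rabat, Sofia, Kigali, Manila, Riga, Minsk]
Visit Rabat; enqueue Lima → queue [Sofia, Kigali, Manila, Riga, Minsk, Lima]
Visit Sofia; enqueue Bogota → queue [Kigali, Manila, Riga, Minsk, Lima, Bogota]
Visit Kigali; enqueue Oslo, Tunis → queue [Manila, Riga, Minsk, Lima, Bogota, Oslo, Tunis]
Visit Manila → queue [Riga, Minsk, Lima, Bogota, Oslo, Tunis]
Visit Riga → queue [Minsk, Lima, Bogota, Oslo, Tunis]
Visit Minsk → queue [Lima, Bogota, Oslo, Tunis]
Visit Lima → queue [Bogota, Oslo, Tunis]
Visit Bogota → queue [Oslo, Tunis]
Visit Oslo → queue [Tunis]
Visit Tunis → queue []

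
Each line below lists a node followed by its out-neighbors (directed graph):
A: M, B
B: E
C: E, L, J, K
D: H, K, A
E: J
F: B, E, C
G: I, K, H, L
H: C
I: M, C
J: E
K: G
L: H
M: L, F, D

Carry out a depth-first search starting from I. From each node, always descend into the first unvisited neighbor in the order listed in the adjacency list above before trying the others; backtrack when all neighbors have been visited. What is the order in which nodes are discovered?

Visit I
I → M
M → L
L → H
H → C
C → E
E → J
C → K
K → G
M → F
F → B
M → D
D → A

I -> M -> L -> H -> C -> E -> J -> K -> G -> F -> B -> D -> A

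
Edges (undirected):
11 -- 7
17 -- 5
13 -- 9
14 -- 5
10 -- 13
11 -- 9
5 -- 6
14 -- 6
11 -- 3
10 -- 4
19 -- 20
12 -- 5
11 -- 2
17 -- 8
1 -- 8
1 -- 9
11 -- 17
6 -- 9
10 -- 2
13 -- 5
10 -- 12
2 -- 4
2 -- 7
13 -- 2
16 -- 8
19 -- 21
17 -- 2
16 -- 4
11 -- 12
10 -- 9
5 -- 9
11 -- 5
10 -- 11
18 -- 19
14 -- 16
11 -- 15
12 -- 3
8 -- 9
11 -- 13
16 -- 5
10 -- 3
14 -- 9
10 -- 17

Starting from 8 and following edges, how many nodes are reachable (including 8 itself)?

BFS from 8 visits: 8, 1, 9, 16, 17, 5, 6, 10, 11, 13, 14, 4, 2, 12, 3, 7, 15
Reachable nodes: 17 of 21 total.

17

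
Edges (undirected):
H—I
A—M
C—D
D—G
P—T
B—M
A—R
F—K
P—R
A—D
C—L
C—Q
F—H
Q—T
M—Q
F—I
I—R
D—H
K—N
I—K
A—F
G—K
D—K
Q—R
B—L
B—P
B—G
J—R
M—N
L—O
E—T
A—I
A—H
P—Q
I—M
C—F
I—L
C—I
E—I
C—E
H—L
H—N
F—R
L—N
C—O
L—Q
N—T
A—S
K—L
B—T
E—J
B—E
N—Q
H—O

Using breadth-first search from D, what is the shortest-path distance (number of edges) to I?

Level 0: D
Level 1: A, C, G, H, K
Level 2: B, E, F, I, L, M, N, O, Q, R, S
Level 3: J, P, T
I first appears at level 2.

2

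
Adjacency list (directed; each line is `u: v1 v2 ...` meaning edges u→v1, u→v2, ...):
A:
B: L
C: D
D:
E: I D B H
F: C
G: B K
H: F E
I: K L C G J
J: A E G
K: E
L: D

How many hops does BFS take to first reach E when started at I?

Level 0: I
Level 1: C, G, J, K, L
Level 2: A, B, D, E
Level 3: H
Level 4: F
E first appears at level 2.

2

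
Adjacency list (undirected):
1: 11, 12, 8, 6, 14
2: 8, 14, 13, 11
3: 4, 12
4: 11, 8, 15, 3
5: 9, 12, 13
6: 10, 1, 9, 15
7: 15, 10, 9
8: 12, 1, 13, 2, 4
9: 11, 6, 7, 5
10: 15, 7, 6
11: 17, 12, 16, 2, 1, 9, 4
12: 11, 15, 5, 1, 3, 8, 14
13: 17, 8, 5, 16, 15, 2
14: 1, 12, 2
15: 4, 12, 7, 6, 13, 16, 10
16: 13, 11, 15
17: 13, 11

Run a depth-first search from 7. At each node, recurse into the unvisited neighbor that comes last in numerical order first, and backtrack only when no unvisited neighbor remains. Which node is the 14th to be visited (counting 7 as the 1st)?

6

Visit 7
7 → 15
15 → 16
16 → 13
13 → 17
17 → 11
11 → 12
12 → 14
14 → 2
2 → 8
8 → 4
4 → 3
8 → 1
1 → 6
6 → 10
6 → 9
9 → 5

Visit order: 7, 15, 16, 13, 17, 11, 12, 14, 2, 8, 4, 3, 1, 6, 10, 9, 5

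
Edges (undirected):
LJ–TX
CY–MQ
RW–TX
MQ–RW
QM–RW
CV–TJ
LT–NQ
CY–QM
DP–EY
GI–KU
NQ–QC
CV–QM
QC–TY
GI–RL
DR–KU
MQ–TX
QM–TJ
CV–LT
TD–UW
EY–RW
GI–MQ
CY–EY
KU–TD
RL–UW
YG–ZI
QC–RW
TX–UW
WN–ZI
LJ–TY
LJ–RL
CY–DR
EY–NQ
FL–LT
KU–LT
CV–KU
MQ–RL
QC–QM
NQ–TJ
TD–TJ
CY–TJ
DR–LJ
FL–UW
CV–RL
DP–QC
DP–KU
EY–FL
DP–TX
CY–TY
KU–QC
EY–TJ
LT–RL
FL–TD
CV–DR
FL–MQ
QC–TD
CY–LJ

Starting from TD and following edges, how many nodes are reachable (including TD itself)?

21

BFS from TD visits: TD, FL, KU, QC, TJ, UW, EY, LT, MQ, CV, DP, DR, GI, NQ, QM, RW, TY, CY, RL, TX, LJ
Reachable nodes: 21 of 24 total.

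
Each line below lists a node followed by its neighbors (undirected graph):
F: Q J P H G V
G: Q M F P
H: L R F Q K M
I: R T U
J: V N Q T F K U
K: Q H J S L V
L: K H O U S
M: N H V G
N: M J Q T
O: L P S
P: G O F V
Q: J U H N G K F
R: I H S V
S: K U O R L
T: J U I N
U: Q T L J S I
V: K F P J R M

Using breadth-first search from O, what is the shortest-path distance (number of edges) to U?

Level 0: O
Level 1: L, P, S
Level 2: F, G, H, K, R, U, V
Level 3: I, J, M, Q, T
Level 4: N
U first appears at level 2.

2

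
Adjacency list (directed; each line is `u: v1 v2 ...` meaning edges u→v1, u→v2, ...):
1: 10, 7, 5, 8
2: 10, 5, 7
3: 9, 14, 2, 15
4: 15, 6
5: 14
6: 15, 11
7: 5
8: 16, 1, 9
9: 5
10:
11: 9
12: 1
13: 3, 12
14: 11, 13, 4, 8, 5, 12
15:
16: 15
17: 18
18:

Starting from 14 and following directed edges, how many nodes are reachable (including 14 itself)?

16

BFS from 14 visits: 14, 11, 13, 4, 8, 5, 12, 9, 3, 15, 6, 16, 1, 2, 10, 7
Reachable nodes: 16 of 18 total.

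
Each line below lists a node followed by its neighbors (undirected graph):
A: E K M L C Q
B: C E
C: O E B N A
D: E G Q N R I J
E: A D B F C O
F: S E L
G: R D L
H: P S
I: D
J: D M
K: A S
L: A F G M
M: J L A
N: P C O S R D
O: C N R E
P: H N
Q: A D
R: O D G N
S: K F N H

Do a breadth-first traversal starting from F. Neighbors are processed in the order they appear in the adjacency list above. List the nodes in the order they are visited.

Visit F; enqueue S, E, L → queue [S, E, L]
Visit S; enqueue K, N, H → queue [E, L, K, N, H]
Visit E; enqueue A, D, B, C, O → queue [L, K, N, H, A, D, B, C, O]
Visit L; enqueue G, M → queue [K, N, H, A, D, B, C, O, G, M]
Visit K → queue [N, H, A, D, B, C, O, G, M]
Visit N; enqueue P, R → queue [H, A, D, B, C, O, G, M, P, R]
Visit H → queue [A, D, B, C, O, G, M, P, R]
Visit A; enqueue Q → queue [D, B, C, O, G, M, P, R, Q]
Visit D; enqueue I, J → queue [B, C, O, G, M, P, R, Q, I, J]
Visit B → queue [C, O, G, M, P, R, Q, I, J]
Visit C → queue [O, G, M, P, R, Q, I, J]
Visit O → queue [G, M, P, R, Q, I, J]
Visit G → queue [M, P, R, Q, I, J]
Visit M → queue [P, R, Q, I, J]
Visit P → queue [R, Q, I, J]
Visit R → queue [Q, I, J]
Visit Q → queue [I, J]
Visit I → queue [J]
Visit J → queue []

F, S, E, L, K, N, H, A, D, B, C, O, G, M, P, R, Q, I, J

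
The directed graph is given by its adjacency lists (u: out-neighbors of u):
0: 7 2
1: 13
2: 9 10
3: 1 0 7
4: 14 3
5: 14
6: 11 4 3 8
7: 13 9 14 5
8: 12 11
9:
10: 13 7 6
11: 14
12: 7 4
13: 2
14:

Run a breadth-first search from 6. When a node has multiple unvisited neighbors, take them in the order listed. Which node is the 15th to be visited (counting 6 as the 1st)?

10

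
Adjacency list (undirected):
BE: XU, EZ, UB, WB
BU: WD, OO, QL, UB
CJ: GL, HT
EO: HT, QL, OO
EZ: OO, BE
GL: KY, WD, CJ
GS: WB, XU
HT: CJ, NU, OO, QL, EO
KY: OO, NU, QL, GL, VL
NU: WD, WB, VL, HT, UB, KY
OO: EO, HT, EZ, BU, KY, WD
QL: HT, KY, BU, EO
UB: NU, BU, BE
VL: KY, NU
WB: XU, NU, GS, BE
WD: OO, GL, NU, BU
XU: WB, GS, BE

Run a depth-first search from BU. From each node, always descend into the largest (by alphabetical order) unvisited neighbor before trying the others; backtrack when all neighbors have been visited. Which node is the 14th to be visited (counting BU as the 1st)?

QL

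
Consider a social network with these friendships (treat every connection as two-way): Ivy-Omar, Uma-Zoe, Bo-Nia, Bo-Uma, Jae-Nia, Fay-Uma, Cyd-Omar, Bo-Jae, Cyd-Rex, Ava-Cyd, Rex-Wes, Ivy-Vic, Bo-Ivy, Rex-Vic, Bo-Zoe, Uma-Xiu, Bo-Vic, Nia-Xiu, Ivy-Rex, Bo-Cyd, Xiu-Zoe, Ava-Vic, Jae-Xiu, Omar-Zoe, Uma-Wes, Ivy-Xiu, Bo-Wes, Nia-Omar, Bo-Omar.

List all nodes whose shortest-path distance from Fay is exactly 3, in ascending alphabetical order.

Cyd, Ivy, Jae, Nia, Omar, Rex, Vic

Level 0: Fay
Level 1: Uma
Level 2: Bo, Wes, Xiu, Zoe
Level 3: Cyd, Ivy, Jae, Nia, Omar, Rex, Vic
Level 4: Ava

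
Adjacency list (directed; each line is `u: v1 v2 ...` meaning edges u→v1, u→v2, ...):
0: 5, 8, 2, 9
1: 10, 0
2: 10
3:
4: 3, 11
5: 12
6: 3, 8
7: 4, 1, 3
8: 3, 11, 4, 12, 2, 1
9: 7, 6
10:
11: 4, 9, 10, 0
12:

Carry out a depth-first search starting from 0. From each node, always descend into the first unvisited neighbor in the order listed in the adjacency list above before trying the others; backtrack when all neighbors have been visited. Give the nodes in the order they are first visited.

0 5 12 8 3 11 4 9 7 1 10 6 2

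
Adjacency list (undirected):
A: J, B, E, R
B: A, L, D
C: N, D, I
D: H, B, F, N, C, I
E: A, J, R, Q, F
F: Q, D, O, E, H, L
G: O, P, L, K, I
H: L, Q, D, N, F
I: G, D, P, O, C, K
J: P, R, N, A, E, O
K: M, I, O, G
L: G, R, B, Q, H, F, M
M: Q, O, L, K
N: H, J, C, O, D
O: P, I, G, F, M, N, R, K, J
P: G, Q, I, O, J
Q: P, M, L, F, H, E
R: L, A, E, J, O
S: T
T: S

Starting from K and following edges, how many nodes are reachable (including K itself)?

BFS from K visits: K, O, M, I, G, R, P, N, J, F, Q, L, D, C, E, A, H, B
Reachable nodes: 18 of 20 total.

18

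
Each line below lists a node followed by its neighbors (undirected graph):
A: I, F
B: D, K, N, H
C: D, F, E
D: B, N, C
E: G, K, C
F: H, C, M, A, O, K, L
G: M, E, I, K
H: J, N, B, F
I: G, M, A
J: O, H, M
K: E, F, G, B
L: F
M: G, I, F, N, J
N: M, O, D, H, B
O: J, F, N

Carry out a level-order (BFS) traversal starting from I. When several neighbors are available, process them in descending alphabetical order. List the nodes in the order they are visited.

Visit I; enqueue M, G, A → queue [M, G, A]
Visit M; enqueue N, J, F → queue [G, A, N, J, F]
Visit G; enqueue K, E → queue [A, N, J, F, K, E]
Visit A → queue [N, J, F, K, E]
Visit N; enqueue O, H, D, B → queue [J, F, K, E, O, H, D, B]
Visit J → queue [F, K, E, O, H, D, B]
Visit F; enqueue L, C → queue [K, E, O, H, D, B, L, C]
Visit K → queue [E, O, H, D, B, L, C]
Visit E → queue [O, H, D, B, L, C]
Visit O → queue [H, D, B, L, C]
Visit H → queue [D, B, L, C]
Visit D → queue [B, L, C]
Visit B → queue [L, C]
Visit L → queue [C]
Visit C → queue []

I -> M -> G -> A -> N -> J -> F -> K -> E -> O -> H -> D -> B -> L -> C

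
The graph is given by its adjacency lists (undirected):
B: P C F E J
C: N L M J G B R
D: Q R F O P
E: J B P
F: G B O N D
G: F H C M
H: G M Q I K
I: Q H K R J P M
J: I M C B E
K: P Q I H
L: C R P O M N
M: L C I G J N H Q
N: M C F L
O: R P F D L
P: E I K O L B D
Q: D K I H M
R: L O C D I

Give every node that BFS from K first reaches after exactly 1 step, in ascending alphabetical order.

H, I, P, Q

Level 0: K
Level 1: H, I, P, Q
Level 2: B, D, E, G, J, L, M, O, R
Level 3: C, F, N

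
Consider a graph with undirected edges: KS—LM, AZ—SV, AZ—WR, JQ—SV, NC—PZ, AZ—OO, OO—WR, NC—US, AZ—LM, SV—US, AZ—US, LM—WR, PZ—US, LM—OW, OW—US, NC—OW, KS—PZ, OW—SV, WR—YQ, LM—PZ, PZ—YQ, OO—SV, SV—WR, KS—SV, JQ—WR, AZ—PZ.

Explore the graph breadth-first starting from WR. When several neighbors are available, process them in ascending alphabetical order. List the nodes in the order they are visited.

WR AZ JQ LM OO SV YQ PZ US KS OW NC

Visit WR; enqueue AZ, JQ, LM, OO, SV, YQ → queue [AZ, JQ, LM, OO, SV, YQ]
Visit AZ; enqueue PZ, US → queue [JQ, LM, OO, SV, YQ, PZ, US]
Visit JQ → queue [LM, OO, SV, YQ, PZ, US]
Visit LM; enqueue KS, OW → queue [OO, SV, YQ, PZ, US, KS, OW]
Visit OO → queue [SV, YQ, PZ, US, KS, OW]
Visit SV → queue [YQ, PZ, US, KS, OW]
Visit YQ → queue [PZ, US, KS, OW]
Visit PZ; enqueue NC → queue [US, KS, OW, NC]
Visit US → queue [KS, OW, NC]
Visit KS → queue [OW, NC]
Visit OW → queue [NC]
Visit NC → queue []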